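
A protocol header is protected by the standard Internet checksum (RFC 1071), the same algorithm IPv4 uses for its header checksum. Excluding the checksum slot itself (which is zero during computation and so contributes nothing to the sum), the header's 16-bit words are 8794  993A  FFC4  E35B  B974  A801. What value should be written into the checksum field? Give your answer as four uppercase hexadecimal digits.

One's-complement addition (fold any carry out of bit 15 back into bit 0):
  0x8794 + 0x993A = 0x120CE → wrap carry → 0x20CF
  0x20CF + 0xFFC4 = 0x12093 → wrap carry → 0x2094
  0x2094 + 0xE35B = 0x103EF → wrap carry → 0x03F0
  0x03F0 + 0xB974 = 0x0BD64
  0xBD64 + 0xA801 = 0x16565 → wrap carry → 0x6566
One's-complement sum = 0x6566.
Checksum = ~0x6566 & 0xFFFF = 0x9A99.

9A99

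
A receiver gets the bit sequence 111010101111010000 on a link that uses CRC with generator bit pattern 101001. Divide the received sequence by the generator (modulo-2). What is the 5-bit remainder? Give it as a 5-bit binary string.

00000

Modulo-2 division of 111010101111010000 by 101001:
  pos 0: 111010 XOR 101001 = 010011
  pos 1: 100111 XOR 101001 = 001110
  pos 3: 111001 XOR 101001 = 010000
  pos 4: 100001 XOR 101001 = 001000
  pos 6: 100011 XOR 101001 = 001010
  pos 8: 101001 XOR 101001 = 000000
Remainder = 00000 (zero — the frame passes the CRC check).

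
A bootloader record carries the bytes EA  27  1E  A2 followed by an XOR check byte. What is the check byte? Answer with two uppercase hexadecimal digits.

XOR the bytes together:
  start with 0xEA
  0xEA ⊕ 0x27 = 0xCD
  0xCD ⊕ 0x1E = 0xD3
  0xD3 ⊕ 0xA2 = 0x71

71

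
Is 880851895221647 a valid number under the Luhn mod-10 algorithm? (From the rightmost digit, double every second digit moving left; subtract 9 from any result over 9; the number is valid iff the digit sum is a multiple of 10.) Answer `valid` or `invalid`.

valid

From the right, keep odd positions and double even positions (subtract 9 from any doubled value over 9):
  doubled (positions 2,4,...): 8 2 4 9 2 7 7 → sum 39
  kept (positions 1,3,...): 7 6 2 5 8 5 0 8 → sum 41
Total = 80.
80 mod 10 = 0, so the number is valid.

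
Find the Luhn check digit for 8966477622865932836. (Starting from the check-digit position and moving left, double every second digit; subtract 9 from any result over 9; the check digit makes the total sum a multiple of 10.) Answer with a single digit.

Partial digits right→left: 6 3 8 2 3 9 5 6 8 2 2 6 7 7 4 6 6 9 8
Double every second digit counting from the check-digit position (so the 1st, 3rd, 5th, ... of the partial from the right).
  doubled (with −9 where >9): 3 7 6 1 7 4 5 8 3 7 → sum 51
  kept as-is: 3 2 9 6 2 6 7 6 9 → sum 50
Total = 51 + 50 = 101.
Check digit = (10 − (101 mod 10)) mod 10 = 9.

9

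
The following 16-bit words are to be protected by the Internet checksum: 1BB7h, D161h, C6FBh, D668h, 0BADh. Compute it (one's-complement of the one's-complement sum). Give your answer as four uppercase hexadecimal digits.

One's-complement addition (fold any carry out of bit 15 back into bit 0):
  0x1BB7 + 0xD161 = 0x0ED18
  0xED18 + 0xC6FB = 0x1B413 → wrap carry → 0xB414
  0xB414 + 0xD668 = 0x18A7C → wrap carry → 0x8A7D
  0x8A7D + 0x0BAD = 0x0962A
One's-complement sum = 0x962A.
Checksum = ~0x962A & 0xFFFF = 0x69D5.

69D5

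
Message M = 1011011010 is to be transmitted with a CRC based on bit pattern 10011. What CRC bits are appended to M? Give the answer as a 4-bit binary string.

Append 4 zeros: 10110110100000. Divide by 10011 (XOR where the leading bit is 1):
  pos 0: 10110 XOR 10011 = 00101
  pos 2: 10111 XOR 10011 = 00100
  pos 4: 10001 XOR 10011 = 00010
  pos 7: 10000 XOR 10011 = 00011
Remainder (last 4 bits) = 1100. This is the CRC / FCS.

1100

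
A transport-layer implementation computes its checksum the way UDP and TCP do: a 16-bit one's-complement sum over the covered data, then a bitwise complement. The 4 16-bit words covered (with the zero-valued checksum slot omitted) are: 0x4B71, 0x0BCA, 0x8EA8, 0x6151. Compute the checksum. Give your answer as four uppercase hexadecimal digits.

One's-complement addition (fold any carry out of bit 15 back into bit 0):
  0x4B71 + 0x0BCA = 0x0573B
  0x573B + 0x8EA8 = 0x0E5E3
  0xE5E3 + 0x6151 = 0x14734 → wrap carry → 0x4735
One's-complement sum = 0x4735.
Checksum = ~0x4735 & 0xFFFF = 0xB8CA.

B8CA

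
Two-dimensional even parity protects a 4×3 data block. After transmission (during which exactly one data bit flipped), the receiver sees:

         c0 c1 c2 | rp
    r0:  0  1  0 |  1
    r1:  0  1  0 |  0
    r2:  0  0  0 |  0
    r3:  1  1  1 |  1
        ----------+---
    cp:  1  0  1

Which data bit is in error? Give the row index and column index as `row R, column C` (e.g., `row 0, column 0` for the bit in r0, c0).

row 1, column 1

Recompute each row's even parity and compare to rp:
  r0: data parity 1, sent rp 1 → ok
  r1: data parity 1, sent rp 0 → mismatch
  r2: data parity 0, sent rp 0 → ok
  r3: data parity 1, sent rp 1 → ok
Recompute each column's even parity and compare to cp:
  c0: data parity 1, sent cp 1 → ok
  c1: data parity 1, sent cp 0 → mismatch
  c2: data parity 1, sent cp 1 → ok
Exactly one row (r1) and one column (c1) fail → the flipped bit is at their intersection.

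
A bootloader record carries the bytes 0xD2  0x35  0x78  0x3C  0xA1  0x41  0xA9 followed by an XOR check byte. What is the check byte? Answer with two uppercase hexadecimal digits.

EA

XOR the bytes together:
  start with 0xD2
  0xD2 ⊕ 0x35 = 0xE7
  0xE7 ⊕ 0x78 = 0x9F
  0x9F ⊕ 0x3C = 0xA3
  0xA3 ⊕ 0xA1 = 0x02
  0x02 ⊕ 0x41 = 0x43
  0x43 ⊕ 0xA9 = 0xEA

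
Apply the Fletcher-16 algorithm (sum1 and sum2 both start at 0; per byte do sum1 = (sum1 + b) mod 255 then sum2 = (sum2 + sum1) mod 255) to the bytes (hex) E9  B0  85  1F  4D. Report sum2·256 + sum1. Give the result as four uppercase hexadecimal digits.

708C

Running sums (mod 255):
  after byte 0 (E9): sum1=233, sum2=233
  after byte 1 (B0): sum1=154, sum2=132
  after byte 2 (85): sum1=32, sum2=164
  after byte 3 (1F): sum1=63, sum2=227
  after byte 4 (4D): sum1=140, sum2=112
Checksum = sum2·256 + sum1 = 112·256 + 140 = 28812 = 0x708C.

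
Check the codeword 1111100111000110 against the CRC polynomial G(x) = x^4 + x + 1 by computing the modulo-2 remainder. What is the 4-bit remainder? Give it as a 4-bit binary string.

Modulo-2 division of 1111100111000110 by 10011:
  pos 0: 11111 XOR 10011 = 01100
  pos 1: 11000 XOR 10011 = 01011
  pos 2: 10110 XOR 10011 = 00101
  pos 4: 10111 XOR 10011 = 00100
  pos 6: 10010 XOR 10011 = 00001
  pos 10: 10011 XOR 10011 = 00000
Remainder = 0000 (zero — the frame passes the CRC check).

0000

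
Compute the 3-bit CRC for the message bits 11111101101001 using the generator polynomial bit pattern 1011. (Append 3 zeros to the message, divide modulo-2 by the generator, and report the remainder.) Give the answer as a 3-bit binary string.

Append 3 zeros: 11111101101001000. Divide by 1011 (XOR where the leading bit is 1):
  pos 0: 1111 XOR 1011 = 0100
  pos 1: 1001 XOR 1011 = 0010
  pos 3: 1010 XOR 1011 = 0001
  pos 6: 1110 XOR 1011 = 0101
  pos 7: 1011 XOR 1011 = 0000
  pos 13: 1000 XOR 1011 = 0011
Remainder (last 3 bits) = 011. This is the CRC / FCS.

011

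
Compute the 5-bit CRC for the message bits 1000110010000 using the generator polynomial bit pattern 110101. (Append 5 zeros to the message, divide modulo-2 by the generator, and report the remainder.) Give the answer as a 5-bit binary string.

01100

Append 5 zeros: 100011001000000000. Divide by 110101 (XOR where the leading bit is 1):
  pos 0: 100011 XOR 110101 = 010110
  pos 1: 101100 XOR 110101 = 011001
  pos 2: 110010 XOR 110101 = 000111
  pos 5: 111100 XOR 110101 = 001001
  pos 7: 100100 XOR 110101 = 010001
  pos 8: 100010 XOR 110101 = 010111
  pos 9: 101110 XOR 110101 = 011011
  pos 10: 110110 XOR 110101 = 000011
Remainder (last 5 bits) = 01100. This is the CRC / FCS.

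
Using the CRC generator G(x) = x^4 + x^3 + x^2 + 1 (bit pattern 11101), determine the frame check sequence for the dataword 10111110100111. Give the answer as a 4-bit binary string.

Append 4 zeros: 101111101001110000. Divide by 11101 (XOR where the leading bit is 1):
  pos 0: 10111 XOR 11101 = 01010
  pos 1: 10101 XOR 11101 = 01000
  pos 2: 10001 XOR 11101 = 01100
  pos 3: 11000 XOR 11101 = 00101
  pos 5: 10110 XOR 11101 = 01011
  pos 6: 10110 XOR 11101 = 01011
  pos 7: 10111 XOR 11101 = 01010
  pos 8: 10101 XOR 11101 = 01000
  pos 9: 10001 XOR 11101 = 01100
  pos 10: 11000 XOR 11101 = 00101
  pos 12: 10100 XOR 11101 = 01001
  pos 13: 10010 XOR 11101 = 01111
Remainder (last 4 bits) = 1111. This is the CRC / FCS.

1111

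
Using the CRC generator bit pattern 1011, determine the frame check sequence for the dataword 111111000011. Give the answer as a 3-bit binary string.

Append 3 zeros: 111111000011000. Divide by 1011 (XOR where the leading bit is 1):
  pos 0: 1111 XOR 1011 = 0100
  pos 1: 1001 XOR 1011 = 0010
  pos 3: 1010 XOR 1011 = 0001
  pos 6: 1000 XOR 1011 = 0011
  pos 8: 1111 XOR 1011 = 0100
  pos 9: 1000 XOR 1011 = 0011
  pos 11: 1100 XOR 1011 = 0111
Remainder (last 3 bits) = 111. This is the CRC / FCS.

111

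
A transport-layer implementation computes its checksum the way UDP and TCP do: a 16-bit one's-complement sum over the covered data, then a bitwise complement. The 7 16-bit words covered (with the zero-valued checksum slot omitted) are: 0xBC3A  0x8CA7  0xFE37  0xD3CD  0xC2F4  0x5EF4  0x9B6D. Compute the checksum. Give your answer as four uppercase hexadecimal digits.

One's-complement addition (fold any carry out of bit 15 back into bit 0):
  0xBC3A + 0x8CA7 = 0x148E1 → wrap carry → 0x48E2
  0x48E2 + 0xFE37 = 0x14719 → wrap carry → 0x471A
  0x471A + 0xD3CD = 0x11AE7 → wrap carry → 0x1AE8
  0x1AE8 + 0xC2F4 = 0x0DDDC
  0xDDDC + 0x5EF4 = 0x13CD0 → wrap carry → 0x3CD1
  0x3CD1 + 0x9B6D = 0x0D83E
One's-complement sum = 0xD83E.
Checksum = ~0xD83E & 0xFFFF = 0x27C1.

27C1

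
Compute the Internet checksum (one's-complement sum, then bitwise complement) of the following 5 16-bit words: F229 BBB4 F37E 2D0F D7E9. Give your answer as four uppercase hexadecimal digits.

One's-complement addition (fold any carry out of bit 15 back into bit 0):
  0xF229 + 0xBBB4 = 0x1ADDD → wrap carry → 0xADDE
  0xADDE + 0xF37E = 0x1A15C → wrap carry → 0xA15D
  0xA15D + 0x2D0F = 0x0CE6C
  0xCE6C + 0xD7E9 = 0x1A655 → wrap carry → 0xA656
One's-complement sum = 0xA656.
Checksum = ~0xA656 & 0xFFFF = 0x59A9.

59A9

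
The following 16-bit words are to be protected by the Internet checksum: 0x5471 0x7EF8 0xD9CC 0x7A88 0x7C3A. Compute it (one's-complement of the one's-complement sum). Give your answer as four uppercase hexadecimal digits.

One's-complement addition (fold any carry out of bit 15 back into bit 0):
  0x5471 + 0x7EF8 = 0x0D369
  0xD369 + 0xD9CC = 0x1AD35 → wrap carry → 0xAD36
  0xAD36 + 0x7A88 = 0x127BE → wrap carry → 0x27BF
  0x27BF + 0x7C3A = 0x0A3F9
One's-complement sum = 0xA3F9.
Checksum = ~0xA3F9 & 0xFFFF = 0x5C06.

5C06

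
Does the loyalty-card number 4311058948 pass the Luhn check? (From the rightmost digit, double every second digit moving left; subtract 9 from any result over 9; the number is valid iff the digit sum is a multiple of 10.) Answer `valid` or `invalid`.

invalid

From the right, keep odd positions and double even positions (subtract 9 from any doubled value over 9):
  doubled (positions 2,4,...): 8 7 0 2 8 → sum 25
  kept (positions 1,3,...): 8 9 5 1 3 → sum 26
Total = 51.
51 mod 10 = 1, so the number is invalid.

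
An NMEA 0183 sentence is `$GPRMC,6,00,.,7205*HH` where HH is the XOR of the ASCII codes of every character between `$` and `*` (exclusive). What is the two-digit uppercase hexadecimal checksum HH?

53

XOR the ASCII codes of the payload characters:
  'G' = 0x47 → acc = 0x47
  'P' = 0x50 → acc = 0x17
  'R' = 0x52 → acc = 0x45
  'M' = 0x4D → acc = 0x08
  'C' = 0x43 → acc = 0x4B
  ',' = 0x2C → acc = 0x67
  '6' = 0x36 → acc = 0x51
  ',' = 0x2C → acc = 0x7D
  '0' = 0x30 → acc = 0x4D
  '0' = 0x30 → acc = 0x7D
  ',' = 0x2C → acc = 0x51
  '.' = 0x2E → acc = 0x7F
  ',' = 0x2C → acc = 0x53
  '7' = 0x37 → acc = 0x64
  '2' = 0x32 → acc = 0x56
  '0' = 0x30 → acc = 0x66
  '5' = 0x35 → acc = 0x53
Checksum = 0x53.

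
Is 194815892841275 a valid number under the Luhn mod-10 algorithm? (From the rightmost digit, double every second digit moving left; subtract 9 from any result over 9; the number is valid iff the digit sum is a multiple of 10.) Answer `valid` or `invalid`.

From the right, keep odd positions and double even positions (subtract 9 from any doubled value over 9):
  doubled (positions 2,4,...): 5 2 7 9 1 7 9 → sum 40
  kept (positions 1,3,...): 5 2 4 2 8 1 4 1 → sum 27
Total = 67.
67 mod 10 = 7, so the number is invalid.

invalid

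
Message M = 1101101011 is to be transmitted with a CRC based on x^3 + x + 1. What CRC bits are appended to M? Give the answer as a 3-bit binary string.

111

Append 3 zeros: 1101101011000. Divide by 1011 (XOR where the leading bit is 1):
  pos 0: 1101 XOR 1011 = 0110
  pos 1: 1101 XOR 1011 = 0110
  pos 2: 1100 XOR 1011 = 0111
  pos 3: 1111 XOR 1011 = 0100
  pos 4: 1000 XOR 1011 = 0011
  pos 6: 1111 XOR 1011 = 0100
  pos 7: 1000 XOR 1011 = 0011
  pos 9: 1100 XOR 1011 = 0111
Remainder (last 3 bits) = 111. This is the CRC / FCS.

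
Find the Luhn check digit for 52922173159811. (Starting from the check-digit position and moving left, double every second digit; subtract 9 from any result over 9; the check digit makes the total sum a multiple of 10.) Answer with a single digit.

0

Partial digits right→left: 1 1 8 9 5 1 3 7 1 2 2 9 2 5
Double every second digit counting from the check-digit position (so the 1st, 3rd, 5th, ... of the partial from the right).
  doubled (with −9 where >9): 2 7 1 6 2 4 4 → sum 26
  kept as-is: 1 9 1 7 2 9 5 → sum 34
Total = 26 + 34 = 60.
Check digit = (10 − (60 mod 10)) mod 10 = 0.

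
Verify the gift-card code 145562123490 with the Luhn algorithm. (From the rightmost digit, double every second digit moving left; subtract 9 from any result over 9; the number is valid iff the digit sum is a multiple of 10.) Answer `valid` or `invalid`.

From the right, keep odd positions and double even positions (subtract 9 from any doubled value over 9):
  doubled (positions 2,4,...): 9 6 2 3 1 2 → sum 23
  kept (positions 1,3,...): 0 4 2 2 5 4 → sum 17
Total = 40.
40 mod 10 = 0, so the number is valid.

valid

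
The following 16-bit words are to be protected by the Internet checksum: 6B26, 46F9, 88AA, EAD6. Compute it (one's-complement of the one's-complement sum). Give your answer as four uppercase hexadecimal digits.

One's-complement addition (fold any carry out of bit 15 back into bit 0):
  0x6B26 + 0x46F9 = 0x0B21F
  0xB21F + 0x88AA = 0x13AC9 → wrap carry → 0x3ACA
  0x3ACA + 0xEAD6 = 0x125A0 → wrap carry → 0x25A1
One's-complement sum = 0x25A1.
Checksum = ~0x25A1 & 0xFFFF = 0xDA5E.

DA5E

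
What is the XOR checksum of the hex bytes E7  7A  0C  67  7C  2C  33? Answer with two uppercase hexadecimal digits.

XOR the bytes together:
  start with 0xE7
  0xE7 ⊕ 0x7A = 0x9D
  0x9D ⊕ 0x0C = 0x91
  0x91 ⊕ 0x67 = 0xF6
  0xF6 ⊕ 0x7C = 0x8A
  0x8A ⊕ 0x2C = 0xA6
  0xA6 ⊕ 0x33 = 0x95

95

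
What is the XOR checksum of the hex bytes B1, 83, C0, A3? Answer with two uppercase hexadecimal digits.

XOR the bytes together:
  start with 0xB1
  0xB1 ⊕ 0x83 = 0x32
  0x32 ⊕ 0xC0 = 0xF2
  0xF2 ⊕ 0xA3 = 0x51

51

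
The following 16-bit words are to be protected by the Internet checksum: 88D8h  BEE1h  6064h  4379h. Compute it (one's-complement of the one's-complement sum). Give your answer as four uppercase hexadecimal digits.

1468

One's-complement addition (fold any carry out of bit 15 back into bit 0):
  0x88D8 + 0xBEE1 = 0x147B9 → wrap carry → 0x47BA
  0x47BA + 0x6064 = 0x0A81E
  0xA81E + 0x4379 = 0x0EB97
One's-complement sum = 0xEB97.
Checksum = ~0xEB97 & 0xFFFF = 0x1468.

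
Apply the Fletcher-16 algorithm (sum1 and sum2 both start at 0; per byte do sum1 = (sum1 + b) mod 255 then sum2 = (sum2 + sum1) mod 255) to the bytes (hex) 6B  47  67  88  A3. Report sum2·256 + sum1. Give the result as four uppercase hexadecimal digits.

Running sums (mod 255):
  after byte 0 (6B): sum1=107, sum2=107
  after byte 1 (47): sum1=178, sum2=30
  after byte 2 (67): sum1=26, sum2=56
  after byte 3 (88): sum1=162, sum2=218
  after byte 4 (A3): sum1=70, sum2=33
Checksum = sum2·256 + sum1 = 33·256 + 70 = 8518 = 0x2146.

2146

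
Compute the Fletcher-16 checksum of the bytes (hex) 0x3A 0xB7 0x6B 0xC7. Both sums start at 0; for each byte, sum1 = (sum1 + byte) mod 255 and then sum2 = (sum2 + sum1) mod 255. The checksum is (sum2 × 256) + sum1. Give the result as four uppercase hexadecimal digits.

AE25

Running sums (mod 255):
  after byte 0 (0x3A): sum1=58, sum2=58
  after byte 1 (0xB7): sum1=241, sum2=44
  after byte 2 (0x6B): sum1=93, sum2=137
  after byte 3 (0xC7): sum1=37, sum2=174
Checksum = sum2·256 + sum1 = 174·256 + 37 = 44581 = 0xAE25.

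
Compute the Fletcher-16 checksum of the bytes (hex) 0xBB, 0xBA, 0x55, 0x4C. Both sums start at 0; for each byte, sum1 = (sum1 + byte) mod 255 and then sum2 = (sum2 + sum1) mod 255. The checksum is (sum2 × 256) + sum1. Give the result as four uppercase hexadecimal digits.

1618

Running sums (mod 255):
  after byte 0 (0xBB): sum1=187, sum2=187
  after byte 1 (0xBA): sum1=118, sum2=50
  after byte 2 (0x55): sum1=203, sum2=253
  after byte 3 (0x4C): sum1=24, sum2=22
Checksum = sum2·256 + sum1 = 22·256 + 24 = 5656 = 0x1618.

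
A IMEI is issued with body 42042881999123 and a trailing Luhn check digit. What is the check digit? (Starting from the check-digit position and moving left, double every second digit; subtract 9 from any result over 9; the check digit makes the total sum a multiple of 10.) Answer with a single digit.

8

Partial digits right→left: 3 2 1 9 9 9 1 8 8 2 4 0 2 4
Double every second digit counting from the check-digit position (so the 1st, 3rd, 5th, ... of the partial from the right).
  doubled (with −9 where >9): 6 2 9 2 7 8 4 → sum 38
  kept as-is: 2 9 9 8 2 0 4 → sum 34
Total = 38 + 34 = 72.
Check digit = (10 − (72 mod 10)) mod 10 = 8.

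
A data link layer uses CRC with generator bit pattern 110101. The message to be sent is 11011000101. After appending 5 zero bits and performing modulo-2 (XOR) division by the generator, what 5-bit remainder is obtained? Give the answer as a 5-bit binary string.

Append 5 zeros: 1101100010100000. Divide by 110101 (XOR where the leading bit is 1):
  pos 0: 110110 XOR 110101 = 000011
  pos 4: 110010 XOR 110101 = 000111
  pos 7: 111100 XOR 110101 = 001001
  pos 9: 100100 XOR 110101 = 010001
  pos 10: 100010 XOR 110101 = 010111
Remainder (last 5 bits) = 10111. This is the CRC / FCS.

10111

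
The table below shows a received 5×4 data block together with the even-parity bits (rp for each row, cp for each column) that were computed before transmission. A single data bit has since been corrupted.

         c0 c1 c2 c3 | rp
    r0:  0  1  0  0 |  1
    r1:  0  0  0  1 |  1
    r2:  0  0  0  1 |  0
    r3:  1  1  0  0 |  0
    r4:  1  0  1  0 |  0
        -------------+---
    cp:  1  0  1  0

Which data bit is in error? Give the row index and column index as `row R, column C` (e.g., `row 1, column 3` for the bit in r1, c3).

row 2, column 0

Recompute each row's even parity and compare to rp:
  r0: data parity 1, sent rp 1 → ok
  r1: data parity 1, sent rp 1 → ok
  r2: data parity 1, sent rp 0 → mismatch
  r3: data parity 0, sent rp 0 → ok
  r4: data parity 0, sent rp 0 → ok
Recompute each column's even parity and compare to cp:
  c0: data parity 0, sent cp 1 → mismatch
  c1: data parity 0, sent cp 0 → ok
  c2: data parity 1, sent cp 1 → ok
  c3: data parity 0, sent cp 0 → ok
Exactly one row (r2) and one column (c0) fail → the flipped bit is at their intersection.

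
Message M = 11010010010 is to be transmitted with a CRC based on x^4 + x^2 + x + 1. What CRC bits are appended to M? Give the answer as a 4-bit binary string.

Append 4 zeros: 110100100100000. Divide by 10111 (XOR where the leading bit is 1):
  pos 0: 11010 XOR 10111 = 01101
  pos 1: 11010 XOR 10111 = 01101
  pos 2: 11011 XOR 10111 = 01100
  pos 3: 11000 XOR 10111 = 01111
  pos 4: 11110 XOR 10111 = 01001
  pos 5: 10011 XOR 10111 = 00100
  pos 7: 10000 XOR 10111 = 00111
  pos 9: 11100 XOR 10111 = 01011
  pos 10: 10110 XOR 10111 = 00001
Remainder (last 4 bits) = 0001. This is the CRC / FCS.

0001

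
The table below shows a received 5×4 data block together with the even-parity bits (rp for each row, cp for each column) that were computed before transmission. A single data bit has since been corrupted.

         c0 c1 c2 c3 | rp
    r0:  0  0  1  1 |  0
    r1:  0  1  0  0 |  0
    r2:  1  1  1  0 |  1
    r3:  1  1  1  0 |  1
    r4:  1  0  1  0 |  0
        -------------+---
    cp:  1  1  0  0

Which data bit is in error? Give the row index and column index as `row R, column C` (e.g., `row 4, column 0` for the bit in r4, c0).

row 1, column 3

Recompute each row's even parity and compare to rp:
  r0: data parity 0, sent rp 0 → ok
  r1: data parity 1, sent rp 0 → mismatch
  r2: data parity 1, sent rp 1 → ok
  r3: data parity 1, sent rp 1 → ok
  r4: data parity 0, sent rp 0 → ok
Recompute each column's even parity and compare to cp:
  c0: data parity 1, sent cp 1 → ok
  c1: data parity 1, sent cp 1 → ok
  c2: data parity 0, sent cp 0 → ok
  c3: data parity 1, sent cp 0 → mismatch
Exactly one row (r1) and one column (c3) fail → the flipped bit is at their intersection.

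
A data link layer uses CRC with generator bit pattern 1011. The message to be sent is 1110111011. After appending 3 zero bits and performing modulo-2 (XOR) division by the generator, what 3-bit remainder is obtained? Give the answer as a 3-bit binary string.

Append 3 zeros: 1110111011000. Divide by 1011 (XOR where the leading bit is 1):
  pos 0: 1110 XOR 1011 = 0101
  pos 1: 1011 XOR 1011 = 0000
  pos 5: 1101 XOR 1011 = 0110
  pos 6: 1101 XOR 1011 = 0110
  pos 7: 1100 XOR 1011 = 0111
  pos 8: 1110 XOR 1011 = 0101
  pos 9: 1010 XOR 1011 = 0001
Remainder (last 3 bits) = 001. This is the CRC / FCS.

001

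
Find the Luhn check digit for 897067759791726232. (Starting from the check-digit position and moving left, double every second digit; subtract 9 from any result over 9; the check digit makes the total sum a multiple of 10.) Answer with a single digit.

4

Partial digits right→left: 2 3 2 6 2 7 1 9 7 9 5 7 7 6 0 7 9 8
Double every second digit counting from the check-digit position (so the 1st, 3rd, 5th, ... of the partial from the right).
  doubled (with −9 where >9): 4 4 4 2 5 1 5 0 9 → sum 34
  kept as-is: 3 6 7 9 9 7 6 7 8 → sum 62
Total = 34 + 62 = 96.
Check digit = (10 − (96 mod 10)) mod 10 = 4.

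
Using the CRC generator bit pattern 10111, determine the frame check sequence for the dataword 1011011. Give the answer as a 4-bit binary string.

0010

Append 4 zeros: 10110110000. Divide by 10111 (XOR where the leading bit is 1):
  pos 0: 10110 XOR 10111 = 00001
  pos 4: 11100 XOR 10111 = 01011
  pos 5: 10110 XOR 10111 = 00001
Remainder (last 4 bits) = 0010. This is the CRC / FCS.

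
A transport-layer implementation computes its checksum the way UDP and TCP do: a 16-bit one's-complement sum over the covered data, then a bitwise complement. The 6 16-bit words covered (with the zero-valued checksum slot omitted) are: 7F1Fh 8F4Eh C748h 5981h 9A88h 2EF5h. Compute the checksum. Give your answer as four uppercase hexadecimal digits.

074A

One's-complement addition (fold any carry out of bit 15 back into bit 0):
  0x7F1F + 0x8F4E = 0x10E6D → wrap carry → 0x0E6E
  0x0E6E + 0xC748 = 0x0D5B6
  0xD5B6 + 0x5981 = 0x12F37 → wrap carry → 0x2F38
  0x2F38 + 0x9A88 = 0x0C9C0
  0xC9C0 + 0x2EF5 = 0x0F8B5
One's-complement sum = 0xF8B5.
Checksum = ~0xF8B5 & 0xFFFF = 0x074A.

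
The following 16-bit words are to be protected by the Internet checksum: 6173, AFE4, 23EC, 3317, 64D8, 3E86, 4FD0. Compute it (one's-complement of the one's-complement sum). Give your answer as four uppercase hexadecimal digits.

A475

One's-complement addition (fold any carry out of bit 15 back into bit 0):
  0x6173 + 0xAFE4 = 0x11157 → wrap carry → 0x1158
  0x1158 + 0x23EC = 0x03544
  0x3544 + 0x3317 = 0x0685B
  0x685B + 0x64D8 = 0x0CD33
  0xCD33 + 0x3E86 = 0x10BB9 → wrap carry → 0x0BBA
  0x0BBA + 0x4FD0 = 0x05B8A
One's-complement sum = 0x5B8A.
Checksum = ~0x5B8A & 0xFFFF = 0xA475.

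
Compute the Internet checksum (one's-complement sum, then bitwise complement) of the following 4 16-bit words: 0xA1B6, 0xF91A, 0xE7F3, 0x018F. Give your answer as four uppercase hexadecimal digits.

7BAB

One's-complement addition (fold any carry out of bit 15 back into bit 0):
  0xA1B6 + 0xF91A = 0x19AD0 → wrap carry → 0x9AD1
  0x9AD1 + 0xE7F3 = 0x182C4 → wrap carry → 0x82C5
  0x82C5 + 0x018F = 0x08454
One's-complement sum = 0x8454.
Checksum = ~0x8454 & 0xFFFF = 0x7BAB.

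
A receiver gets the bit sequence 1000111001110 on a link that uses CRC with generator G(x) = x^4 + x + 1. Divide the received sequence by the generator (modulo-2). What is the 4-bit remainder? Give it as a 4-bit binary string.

Modulo-2 division of 1000111001110 by 10011:
  pos 0: 10001 XOR 10011 = 00010
  pos 3: 10110 XOR 10011 = 00101
  pos 5: 10101 XOR 10011 = 00110
  pos 7: 11011 XOR 10011 = 01000
  pos 8: 10000 XOR 10011 = 00011
Remainder = 0011 (nonzero — an error is detected).

0011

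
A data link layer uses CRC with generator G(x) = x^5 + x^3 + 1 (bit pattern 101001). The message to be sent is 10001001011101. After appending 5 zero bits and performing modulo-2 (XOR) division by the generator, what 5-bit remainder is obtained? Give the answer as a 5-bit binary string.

Append 5 zeros: 1000100101110100000. Divide by 101001 (XOR where the leading bit is 1):
  pos 0: 100010 XOR 101001 = 001011
  pos 2: 101101 XOR 101001 = 000100
  pos 5: 100011 XOR 101001 = 001010
  pos 7: 101010 XOR 101001 = 000011
  pos 11: 111000 XOR 101001 = 010001
  pos 12: 100010 XOR 101001 = 001011
Remainder (last 5 bits) = 10110. This is the CRC / FCS.

10110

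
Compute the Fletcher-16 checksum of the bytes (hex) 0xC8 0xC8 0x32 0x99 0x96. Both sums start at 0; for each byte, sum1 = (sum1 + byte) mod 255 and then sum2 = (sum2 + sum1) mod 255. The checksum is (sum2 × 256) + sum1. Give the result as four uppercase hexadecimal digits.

Running sums (mod 255):
  after byte 0 (0xC8): sum1=200, sum2=200
  after byte 1 (0xC8): sum1=145, sum2=90
  after byte 2 (0x32): sum1=195, sum2=30
  after byte 3 (0x99): sum1=93, sum2=123
  after byte 4 (0x96): sum1=243, sum2=111
Checksum = sum2·256 + sum1 = 111·256 + 243 = 28659 = 0x6FF3.

6FF3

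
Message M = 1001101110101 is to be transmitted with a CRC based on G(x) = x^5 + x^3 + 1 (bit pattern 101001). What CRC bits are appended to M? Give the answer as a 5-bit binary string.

01011

Append 5 zeros: 100110111010100000. Divide by 101001 (XOR where the leading bit is 1):
  pos 0: 100110 XOR 101001 = 001111
  pos 2: 111111 XOR 101001 = 010110
  pos 3: 101101 XOR 101001 = 000100
  pos 6: 100010 XOR 101001 = 001011
  pos 8: 101110 XOR 101001 = 000111
  pos 11: 111000 XOR 101001 = 010001
  pos 12: 100010 XOR 101001 = 001011
Remainder (last 5 bits) = 01011. This is the CRC / FCS.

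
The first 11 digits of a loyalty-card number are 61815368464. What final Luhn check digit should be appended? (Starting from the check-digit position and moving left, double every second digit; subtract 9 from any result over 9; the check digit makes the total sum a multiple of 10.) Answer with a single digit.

Partial digits right→left: 4 6 4 8 6 3 5 1 8 1 6
Double every second digit counting from the check-digit position (so the 1st, 3rd, 5th, ... of the partial from the right).
  doubled (with −9 where >9): 8 8 3 1 7 3 → sum 30
  kept as-is: 6 8 3 1 1 → sum 19
Total = 30 + 19 = 49.
Check digit = (10 − (49 mod 10)) mod 10 = 1.

1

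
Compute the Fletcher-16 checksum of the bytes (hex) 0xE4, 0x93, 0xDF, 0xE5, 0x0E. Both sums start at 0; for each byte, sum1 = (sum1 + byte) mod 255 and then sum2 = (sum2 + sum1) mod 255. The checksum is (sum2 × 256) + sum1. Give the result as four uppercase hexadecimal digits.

Running sums (mod 255):
  after byte 0 (0xE4): sum1=228, sum2=228
  after byte 1 (0x93): sum1=120, sum2=93
  after byte 2 (0xDF): sum1=88, sum2=181
  after byte 3 (0xE5): sum1=62, sum2=243
  after byte 4 (0x0E): sum1=76, sum2=64
Checksum = sum2·256 + sum1 = 64·256 + 76 = 16460 = 0x404C.

404C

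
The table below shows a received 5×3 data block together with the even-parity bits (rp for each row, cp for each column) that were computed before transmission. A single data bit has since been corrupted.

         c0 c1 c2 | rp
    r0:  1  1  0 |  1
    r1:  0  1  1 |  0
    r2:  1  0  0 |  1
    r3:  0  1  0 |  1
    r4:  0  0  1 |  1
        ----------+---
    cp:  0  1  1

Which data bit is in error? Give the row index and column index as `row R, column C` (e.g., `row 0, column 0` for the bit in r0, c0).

Recompute each row's even parity and compare to rp:
  r0: data parity 0, sent rp 1 → mismatch
  r1: data parity 0, sent rp 0 → ok
  r2: data parity 1, sent rp 1 → ok
  r3: data parity 1, sent rp 1 → ok
  r4: data parity 1, sent rp 1 → ok
Recompute each column's even parity and compare to cp:
  c0: data parity 0, sent cp 0 → ok
  c1: data parity 1, sent cp 1 → ok
  c2: data parity 0, sent cp 1 → mismatch
Exactly one row (r0) and one column (c2) fail → the flipped bit is at their intersection.

row 0, column 2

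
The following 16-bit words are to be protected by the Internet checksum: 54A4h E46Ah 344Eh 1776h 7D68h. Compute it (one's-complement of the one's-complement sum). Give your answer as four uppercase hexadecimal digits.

FDC3

One's-complement addition (fold any carry out of bit 15 back into bit 0):
  0x54A4 + 0xE46A = 0x1390E → wrap carry → 0x390F
  0x390F + 0x344E = 0x06D5D
  0x6D5D + 0x1776 = 0x084D3
  0x84D3 + 0x7D68 = 0x1023B → wrap carry → 0x023C
One's-complement sum = 0x023C.
Checksum = ~0x023C & 0xFFFF = 0xFDC3.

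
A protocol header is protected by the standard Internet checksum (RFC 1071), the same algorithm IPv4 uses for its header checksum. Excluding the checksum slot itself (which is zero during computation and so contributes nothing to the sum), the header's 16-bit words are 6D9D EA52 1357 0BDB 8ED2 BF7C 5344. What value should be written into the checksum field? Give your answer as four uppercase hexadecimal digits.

One's-complement addition (fold any carry out of bit 15 back into bit 0):
  0x6D9D + 0xEA52 = 0x157EF → wrap carry → 0x57F0
  0x57F0 + 0x1357 = 0x06B47
  0x6B47 + 0x0BDB = 0x07722
  0x7722 + 0x8ED2 = 0x105F4 → wrap carry → 0x05F5
  0x05F5 + 0xBF7C = 0x0C571
  0xC571 + 0x5344 = 0x118B5 → wrap carry → 0x18B6
One's-complement sum = 0x18B6.
Checksum = ~0x18B6 & 0xFFFF = 0xE749.

E749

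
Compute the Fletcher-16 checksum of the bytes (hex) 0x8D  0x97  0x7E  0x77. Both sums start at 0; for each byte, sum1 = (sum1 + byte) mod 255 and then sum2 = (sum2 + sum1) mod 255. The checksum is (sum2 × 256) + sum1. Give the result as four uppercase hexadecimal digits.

711B

Running sums (mod 255):
  after byte 0 (0x8D): sum1=141, sum2=141
  after byte 1 (0x97): sum1=37, sum2=178
  after byte 2 (0x7E): sum1=163, sum2=86
  after byte 3 (0x77): sum1=27, sum2=113
Checksum = sum2·256 + sum1 = 113·256 + 27 = 28955 = 0x711B.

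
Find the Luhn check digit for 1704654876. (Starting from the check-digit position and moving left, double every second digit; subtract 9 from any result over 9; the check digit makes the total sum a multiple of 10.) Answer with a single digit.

Partial digits right→left: 6 7 8 4 5 6 4 0 7 1
Double every second digit counting from the check-digit position (so the 1st, 3rd, 5th, ... of the partial from the right).
  doubled (with −9 where >9): 3 7 1 8 5 → sum 24
  kept as-is: 7 4 6 0 1 → sum 18
Total = 24 + 18 = 42.
Check digit = (10 − (42 mod 10)) mod 10 = 8.

8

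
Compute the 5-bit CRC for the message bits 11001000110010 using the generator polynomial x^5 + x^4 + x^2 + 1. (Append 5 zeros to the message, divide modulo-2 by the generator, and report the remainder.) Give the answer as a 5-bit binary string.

Append 5 zeros: 1100100011001000000. Divide by 110101 (XOR where the leading bit is 1):
  pos 0: 110010 XOR 110101 = 000111
  pos 3: 111001 XOR 110101 = 001100
  pos 5: 110010 XOR 110101 = 000111
  pos 8: 111010 XOR 110101 = 001111
  pos 10: 111100 XOR 110101 = 001001
  pos 12: 100100 XOR 110101 = 010001
  pos 13: 100010 XOR 110101 = 010111
Remainder (last 5 bits) = 10111. This is the CRC / FCS.

10111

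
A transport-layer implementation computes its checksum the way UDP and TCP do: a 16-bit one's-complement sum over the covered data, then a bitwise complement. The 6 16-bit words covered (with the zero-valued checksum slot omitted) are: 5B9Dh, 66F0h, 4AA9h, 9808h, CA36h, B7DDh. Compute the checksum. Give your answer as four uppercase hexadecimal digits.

D8AB

One's-complement addition (fold any carry out of bit 15 back into bit 0):
  0x5B9D + 0x66F0 = 0x0C28D
  0xC28D + 0x4AA9 = 0x10D36 → wrap carry → 0x0D37
  0x0D37 + 0x9808 = 0x0A53F
  0xA53F + 0xCA36 = 0x16F75 → wrap carry → 0x6F76
  0x6F76 + 0xB7DD = 0x12753 → wrap carry → 0x2754
One's-complement sum = 0x2754.
Checksum = ~0x2754 & 0xFFFF = 0xD8AB.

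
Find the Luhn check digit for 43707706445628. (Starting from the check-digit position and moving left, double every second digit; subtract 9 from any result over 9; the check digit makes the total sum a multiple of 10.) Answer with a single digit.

Partial digits right→left: 8 2 6 5 4 4 6 0 7 7 0 7 3 4
Double every second digit counting from the check-digit position (so the 1st, 3rd, 5th, ... of the partial from the right).
  doubled (with −9 where >9): 7 3 8 3 5 0 6 → sum 32
  kept as-is: 2 5 4 0 7 7 4 → sum 29
Total = 32 + 29 = 61.
Check digit = (10 − (61 mod 10)) mod 10 = 9.

9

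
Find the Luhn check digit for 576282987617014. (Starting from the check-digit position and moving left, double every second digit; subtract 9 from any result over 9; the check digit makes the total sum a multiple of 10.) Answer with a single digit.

Partial digits right→left: 4 1 0 7 1 6 7 8 9 2 8 2 6 7 5
Double every second digit counting from the check-digit position (so the 1st, 3rd, 5th, ... of the partial from the right).
  doubled (with −9 where >9): 8 0 2 5 9 7 3 1 → sum 35
  kept as-is: 1 7 6 8 2 2 7 → sum 33
Total = 35 + 33 = 68.
Check digit = (10 − (68 mod 10)) mod 10 = 2.

2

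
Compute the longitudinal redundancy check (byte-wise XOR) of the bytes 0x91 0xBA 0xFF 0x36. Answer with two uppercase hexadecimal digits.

XOR the bytes together:
  start with 0x91
  0x91 ⊕ 0xBA = 0x2B
  0x2B ⊕ 0xFF = 0xD4
  0xD4 ⊕ 0x36 = 0xE2

E2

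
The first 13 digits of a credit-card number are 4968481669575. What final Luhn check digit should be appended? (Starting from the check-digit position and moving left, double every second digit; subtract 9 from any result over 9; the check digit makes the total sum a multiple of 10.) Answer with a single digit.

Partial digits right→left: 5 7 5 9 6 6 1 8 4 8 6 9 4
Double every second digit counting from the check-digit position (so the 1st, 3rd, 5th, ... of the partial from the right).
  doubled (with −9 where >9): 1 1 3 2 8 3 8 → sum 26
  kept as-is: 7 9 6 8 8 9 → sum 47
Total = 26 + 47 = 73.
Check digit = (10 − (73 mod 10)) mod 10 = 7.

7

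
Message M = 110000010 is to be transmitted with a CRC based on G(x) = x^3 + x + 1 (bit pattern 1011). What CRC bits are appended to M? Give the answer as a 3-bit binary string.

Append 3 zeros: 110000010000. Divide by 1011 (XOR where the leading bit is 1):
  pos 0: 1100 XOR 1011 = 0111
  pos 1: 1110 XOR 1011 = 0101
  pos 2: 1010 XOR 1011 = 0001
  pos 5: 1010 XOR 1011 = 0001
  pos 8: 1000 XOR 1011 = 0011
Remainder (last 3 bits) = 011. This is the CRC / FCS.

011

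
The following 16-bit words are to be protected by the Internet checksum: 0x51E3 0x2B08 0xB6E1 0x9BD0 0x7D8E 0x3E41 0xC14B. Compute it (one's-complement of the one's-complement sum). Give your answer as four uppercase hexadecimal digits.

One's-complement addition (fold any carry out of bit 15 back into bit 0):
  0x51E3 + 0x2B08 = 0x07CEB
  0x7CEB + 0xB6E1 = 0x133CC → wrap carry → 0x33CD
  0x33CD + 0x9BD0 = 0x0CF9D
  0xCF9D + 0x7D8E = 0x14D2B → wrap carry → 0x4D2C
  0x4D2C + 0x3E41 = 0x08B6D
  0x8B6D + 0xC14B = 0x14CB8 → wrap carry → 0x4CB9
One's-complement sum = 0x4CB9.
Checksum = ~0x4CB9 & 0xFFFF = 0xB346.

B346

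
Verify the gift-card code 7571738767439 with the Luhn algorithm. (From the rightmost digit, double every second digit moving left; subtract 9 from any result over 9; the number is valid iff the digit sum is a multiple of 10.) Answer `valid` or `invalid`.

From the right, keep odd positions and double even positions (subtract 9 from any doubled value over 9):
  doubled (positions 2,4,...): 6 5 5 6 2 1 → sum 25
  kept (positions 1,3,...): 9 4 6 8 7 7 7 → sum 48
Total = 73.
73 mod 10 = 3, so the number is invalid.

invalid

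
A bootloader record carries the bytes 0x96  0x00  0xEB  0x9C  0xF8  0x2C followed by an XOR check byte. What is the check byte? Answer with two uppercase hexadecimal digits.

35

XOR the bytes together:
  start with 0x96
  0x96 ⊕ 0x00 = 0x96
  0x96 ⊕ 0xEB = 0x7D
  0x7D ⊕ 0x9C = 0xE1
  0xE1 ⊕ 0xF8 = 0x19
  0x19 ⊕ 0x2C = 0x35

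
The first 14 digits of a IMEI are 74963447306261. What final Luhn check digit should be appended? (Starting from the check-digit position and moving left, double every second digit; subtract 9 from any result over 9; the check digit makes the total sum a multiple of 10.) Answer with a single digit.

2

Partial digits right→left: 1 6 2 6 0 3 7 4 4 3 6 9 4 7
Double every second digit counting from the check-digit position (so the 1st, 3rd, 5th, ... of the partial from the right).
  doubled (with −9 where >9): 2 4 0 5 8 3 8 → sum 30
  kept as-is: 6 6 3 4 3 9 7 → sum 38
Total = 30 + 38 = 68.
Check digit = (10 − (68 mod 10)) mod 10 = 2.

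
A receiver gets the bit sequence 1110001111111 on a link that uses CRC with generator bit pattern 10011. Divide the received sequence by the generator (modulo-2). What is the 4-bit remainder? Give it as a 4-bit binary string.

Modulo-2 division of 1110001111111 by 10011:
  pos 0: 11100 XOR 10011 = 01111
  pos 1: 11110 XOR 10011 = 01101
  pos 2: 11011 XOR 10011 = 01000
  pos 3: 10001 XOR 10011 = 00010
  pos 6: 10111 XOR 10011 = 00100
  pos 8: 10011 XOR 10011 = 00000
Remainder = 0000 (zero — the frame passes the CRC check).

0000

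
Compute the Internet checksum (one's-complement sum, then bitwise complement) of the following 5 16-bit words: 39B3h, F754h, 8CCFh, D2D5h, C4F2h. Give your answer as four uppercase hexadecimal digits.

One's-complement addition (fold any carry out of bit 15 back into bit 0):
  0x39B3 + 0xF754 = 0x13107 → wrap carry → 0x3108
  0x3108 + 0x8CCF = 0x0BDD7
  0xBDD7 + 0xD2D5 = 0x190AC → wrap carry → 0x90AD
  0x90AD + 0xC4F2 = 0x1559F → wrap carry → 0x55A0
One's-complement sum = 0x55A0.
Checksum = ~0x55A0 & 0xFFFF = 0xAA5F.

AA5F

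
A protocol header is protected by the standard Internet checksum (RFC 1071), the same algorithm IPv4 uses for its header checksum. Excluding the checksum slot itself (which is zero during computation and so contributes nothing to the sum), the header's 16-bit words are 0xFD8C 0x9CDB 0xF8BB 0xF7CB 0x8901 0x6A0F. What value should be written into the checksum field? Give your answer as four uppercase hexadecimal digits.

81FE

One's-complement addition (fold any carry out of bit 15 back into bit 0):
  0xFD8C + 0x9CDB = 0x19A67 → wrap carry → 0x9A68
  0x9A68 + 0xF8BB = 0x19323 → wrap carry → 0x9324
  0x9324 + 0xF7CB = 0x18AEF → wrap carry → 0x8AF0
  0x8AF0 + 0x8901 = 0x113F1 → wrap carry → 0x13F2
  0x13F2 + 0x6A0F = 0x07E01
One's-complement sum = 0x7E01.
Checksum = ~0x7E01 & 0xFFFF = 0x81FE.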